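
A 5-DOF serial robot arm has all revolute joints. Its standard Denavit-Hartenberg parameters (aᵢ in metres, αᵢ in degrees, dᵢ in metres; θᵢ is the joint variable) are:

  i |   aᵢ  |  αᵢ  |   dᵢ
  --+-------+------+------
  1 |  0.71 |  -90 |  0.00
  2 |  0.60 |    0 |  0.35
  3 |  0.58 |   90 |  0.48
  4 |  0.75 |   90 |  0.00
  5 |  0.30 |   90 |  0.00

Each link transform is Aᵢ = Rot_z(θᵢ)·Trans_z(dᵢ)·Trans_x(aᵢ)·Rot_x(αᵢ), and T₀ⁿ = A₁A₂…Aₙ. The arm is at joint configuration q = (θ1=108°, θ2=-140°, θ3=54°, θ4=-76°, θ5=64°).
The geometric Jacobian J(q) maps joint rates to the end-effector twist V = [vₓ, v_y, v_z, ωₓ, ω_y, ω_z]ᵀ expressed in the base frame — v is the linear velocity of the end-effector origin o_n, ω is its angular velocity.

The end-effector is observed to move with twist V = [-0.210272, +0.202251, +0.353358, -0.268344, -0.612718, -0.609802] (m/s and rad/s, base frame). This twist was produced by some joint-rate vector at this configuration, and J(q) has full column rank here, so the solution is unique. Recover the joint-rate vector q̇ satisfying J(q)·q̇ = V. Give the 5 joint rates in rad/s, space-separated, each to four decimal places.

-0.4580 -0.3420 0.8330 0.4880 0.1920

o_n = [0.0127, 0.0428, 1.1958]
J₁: ẑ×o_n = [-0.0428, 0.0127, 0.0000], ω = ẑ
J2: z=[-0.9511, -0.3090, 0.0000] o=[-0.2194, 0.6753, 0.0000] → [-0.3695, 1.1373, 0.6733, -0.9511, -0.3090, 0.0000]
J3: z=[-0.9511, -0.3090, 0.0000] o=[-0.4102, 0.1300, 0.3857] → [-0.2503, 0.7705, 0.2136, -0.9511, -0.3090, 0.0000]
J4: z=[0.3083, -0.9487, 0.0698] o=[-0.8792, 0.0201, 0.9643] → [-0.2213, -0.0092, 0.8532, 0.3083, -0.9487, 0.0698]
J5: z=[0.2510, 0.0104, -0.9679] o=[-0.1911, 0.2570, 1.1453] → [-0.2069, -0.2099, -0.0559, 0.2510, 0.0104, -0.9679]
q̇ = J⁺·V = [-0.4580, -0.3420, 0.8330, 0.4880, 0.1920]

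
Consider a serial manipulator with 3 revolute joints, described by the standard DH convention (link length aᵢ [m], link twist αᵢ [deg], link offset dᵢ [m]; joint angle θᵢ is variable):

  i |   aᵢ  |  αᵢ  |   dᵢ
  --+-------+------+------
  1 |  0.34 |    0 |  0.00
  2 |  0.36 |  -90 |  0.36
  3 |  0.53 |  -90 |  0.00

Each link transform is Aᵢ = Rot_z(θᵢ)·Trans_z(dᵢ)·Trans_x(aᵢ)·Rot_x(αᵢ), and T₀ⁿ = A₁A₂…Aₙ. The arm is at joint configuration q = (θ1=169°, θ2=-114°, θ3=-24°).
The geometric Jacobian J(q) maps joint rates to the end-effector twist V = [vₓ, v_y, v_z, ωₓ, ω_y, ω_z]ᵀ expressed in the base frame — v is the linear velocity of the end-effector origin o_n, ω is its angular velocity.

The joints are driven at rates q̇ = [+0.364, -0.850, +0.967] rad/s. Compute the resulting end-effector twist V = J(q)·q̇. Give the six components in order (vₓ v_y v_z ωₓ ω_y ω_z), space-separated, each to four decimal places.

0.4320 -0.1861 -0.4682 -0.7921 0.5546 -0.4860

o_n = [0.1504, 0.7564, 0.5756]
J₁: ẑ×o_n = [-0.7564, 0.1504, 0.0000], ω = ẑ
J2: z=[0.0000, 0.0000, 1.0000] o=[-0.3338, 0.0649, 0.0000] → [-0.6915, 0.4842, 0.0000, 0.0000, 0.0000, 1.0000]
J3: z=[-0.8192, 0.5736, 0.0000] o=[-0.1273, 0.3598, 0.3600] → [0.1236, 0.1766, -0.4842, -0.8192, 0.5736, 0.0000]
V = J·q̇ = [0.4320, -0.1861, -0.4682, -0.7921, 0.5546, -0.4860]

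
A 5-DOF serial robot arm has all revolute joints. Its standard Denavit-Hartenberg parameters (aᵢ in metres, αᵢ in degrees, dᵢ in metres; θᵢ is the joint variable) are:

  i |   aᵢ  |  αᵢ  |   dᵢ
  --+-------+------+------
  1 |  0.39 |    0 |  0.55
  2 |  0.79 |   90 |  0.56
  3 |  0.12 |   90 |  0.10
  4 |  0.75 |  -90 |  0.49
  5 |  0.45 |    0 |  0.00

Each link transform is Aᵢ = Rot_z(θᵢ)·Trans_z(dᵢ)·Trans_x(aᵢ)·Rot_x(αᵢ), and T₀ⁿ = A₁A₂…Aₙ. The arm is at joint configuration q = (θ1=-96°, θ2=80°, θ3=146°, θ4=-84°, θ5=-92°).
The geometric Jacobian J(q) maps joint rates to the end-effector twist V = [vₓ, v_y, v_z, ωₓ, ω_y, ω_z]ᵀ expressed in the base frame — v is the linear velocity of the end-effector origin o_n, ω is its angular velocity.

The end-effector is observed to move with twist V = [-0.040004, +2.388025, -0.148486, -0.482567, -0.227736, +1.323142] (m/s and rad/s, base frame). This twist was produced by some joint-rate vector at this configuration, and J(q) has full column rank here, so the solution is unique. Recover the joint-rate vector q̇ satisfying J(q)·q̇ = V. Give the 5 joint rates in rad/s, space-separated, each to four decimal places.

o_n = [1.2407, -0.0996, 1.9991]
J₁: ẑ×o_n = [0.0996, 1.2407, -0.0000], ω = ẑ
J2: z=[0.0000, 0.0000, 1.0000] o=[-0.0408, -0.3879, 0.5500] → [-0.2882, 1.2815, 0.0000, 0.0000, 0.0000, 1.0000]
J3: z=[-0.2756, -0.9613, 0.0000] o=[0.7186, -0.6056, 1.1100] → [-0.8547, 0.2451, 0.3624, -0.2756, -0.9613, 0.0000]
J4: z=[0.5375, -0.1541, 0.8290] o=[0.5954, -0.6743, 1.1771] → [-0.6031, 0.0931, 0.4084, 0.5375, -0.1541, 0.8290]
J5: z=[-0.8214, 0.1268, 0.5561] o=[1.0019, -0.0149, 1.6272] → [0.0943, 0.4383, 0.0393, -0.8214, 0.1268, 0.5561]
q̇ = J⁺·V = [0.9960, 0.8720, 0.3490, -0.6760, 0.0280]

0.9960 0.8720 0.3490 -0.6760 0.0280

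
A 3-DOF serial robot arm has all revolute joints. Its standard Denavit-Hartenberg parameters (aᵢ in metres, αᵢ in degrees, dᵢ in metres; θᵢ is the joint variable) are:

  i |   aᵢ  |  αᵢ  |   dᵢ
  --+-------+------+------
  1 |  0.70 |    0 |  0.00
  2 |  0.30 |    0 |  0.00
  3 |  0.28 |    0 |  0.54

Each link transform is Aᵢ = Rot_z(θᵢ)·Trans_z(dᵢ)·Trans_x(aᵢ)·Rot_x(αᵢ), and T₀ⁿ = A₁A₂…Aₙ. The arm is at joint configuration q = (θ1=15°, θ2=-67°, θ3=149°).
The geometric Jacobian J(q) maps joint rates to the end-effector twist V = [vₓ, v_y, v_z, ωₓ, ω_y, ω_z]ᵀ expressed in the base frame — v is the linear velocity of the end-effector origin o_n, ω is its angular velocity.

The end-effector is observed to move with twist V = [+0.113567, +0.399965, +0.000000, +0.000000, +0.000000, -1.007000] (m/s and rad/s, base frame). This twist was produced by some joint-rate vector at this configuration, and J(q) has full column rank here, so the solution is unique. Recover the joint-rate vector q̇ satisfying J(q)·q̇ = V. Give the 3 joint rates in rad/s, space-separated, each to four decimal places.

0.6060 -0.8450 -0.7680

o_n = [0.8267, 0.2227, 0.5400]
J₁: ẑ×o_n = [-0.2227, 0.8267, 0.0000], ω = ẑ
J2: z=[0.0000, 0.0000, 1.0000] o=[0.6761, 0.1812, 0.0000] → [-0.0415, 0.1506, 0.0000, 0.0000, 0.0000, 1.0000]
J3: z=[0.0000, 0.0000, 1.0000] o=[0.8608, -0.0552, 0.0000] → [-0.2779, -0.0341, 0.0000, 0.0000, 0.0000, 1.0000]
q̇ = J⁺·V = [0.6060, -0.8450, -0.7680]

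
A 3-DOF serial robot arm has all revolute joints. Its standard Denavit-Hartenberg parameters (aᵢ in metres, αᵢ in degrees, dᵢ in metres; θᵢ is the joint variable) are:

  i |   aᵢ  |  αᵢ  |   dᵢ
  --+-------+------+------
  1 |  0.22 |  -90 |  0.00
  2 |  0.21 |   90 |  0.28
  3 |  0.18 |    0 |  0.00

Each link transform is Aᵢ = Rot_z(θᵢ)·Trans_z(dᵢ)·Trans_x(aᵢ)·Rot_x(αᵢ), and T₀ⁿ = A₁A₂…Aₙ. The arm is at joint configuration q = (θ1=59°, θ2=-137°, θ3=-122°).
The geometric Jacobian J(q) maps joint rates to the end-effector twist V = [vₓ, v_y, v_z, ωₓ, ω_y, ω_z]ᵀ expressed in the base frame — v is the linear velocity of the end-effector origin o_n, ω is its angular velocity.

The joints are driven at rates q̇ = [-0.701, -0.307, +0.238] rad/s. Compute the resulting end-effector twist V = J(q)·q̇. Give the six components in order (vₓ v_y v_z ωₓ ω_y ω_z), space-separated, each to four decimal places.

0.1212 -0.0277 -0.0010 0.1796 -0.2972 -0.8751

o_n = [-0.0390, 0.1823, 0.0782]
J₁: ẑ×o_n = [-0.1823, -0.0390, 0.0000], ω = ẑ
J2: z=[-0.8572, 0.5150, 0.0000] o=[0.1133, 0.1886, 0.0000] → [0.0403, 0.0670, 0.0838, -0.8572, 0.5150, 0.0000]
J3: z=[-0.3513, -0.5846, -0.7314] o=[-0.2058, 0.2011, 0.1432] → [0.0243, -0.1448, 0.1041, -0.3513, -0.5846, -0.7314]
V = J·q̇ = [0.1212, -0.0277, -0.0010, 0.1796, -0.2972, -0.8751]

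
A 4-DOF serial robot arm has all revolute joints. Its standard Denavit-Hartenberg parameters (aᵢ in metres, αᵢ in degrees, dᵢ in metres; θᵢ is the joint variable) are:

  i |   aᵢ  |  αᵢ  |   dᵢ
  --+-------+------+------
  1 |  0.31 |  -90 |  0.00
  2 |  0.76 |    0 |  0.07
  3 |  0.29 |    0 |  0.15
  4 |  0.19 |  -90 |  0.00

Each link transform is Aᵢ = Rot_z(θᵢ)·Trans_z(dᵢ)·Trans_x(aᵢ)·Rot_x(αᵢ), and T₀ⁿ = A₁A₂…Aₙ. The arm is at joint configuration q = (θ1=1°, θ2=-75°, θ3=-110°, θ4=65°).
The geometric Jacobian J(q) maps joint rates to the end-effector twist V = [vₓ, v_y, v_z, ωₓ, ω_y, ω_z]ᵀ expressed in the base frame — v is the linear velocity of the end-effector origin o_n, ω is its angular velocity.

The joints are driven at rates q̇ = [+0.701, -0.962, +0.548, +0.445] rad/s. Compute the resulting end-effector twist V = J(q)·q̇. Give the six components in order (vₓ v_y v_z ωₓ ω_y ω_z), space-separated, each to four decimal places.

-0.8462 0.0713 0.0726 -0.0005 0.0310 0.7010

o_n = [0.1189, 0.2221, 0.8734]
J₁: ẑ×o_n = [-0.2221, 0.1189, 0.0000], ω = ẑ
J2: z=[-0.0175, 0.9998, 0.0000] o=[0.3100, 0.0054, 0.0000] → [0.8732, 0.0152, 0.1872, -0.0175, 0.9998, 0.0000]
J3: z=[-0.0175, 0.9998, 0.0000] o=[0.5054, 0.0788, 0.7341] → [0.1392, 0.0024, 0.3839, -0.0175, 0.9998, 0.0000]
J4: z=[-0.0175, 0.9998, 0.0000] o=[0.2139, 0.2238, 0.7088] → [0.1645, 0.0029, 0.0950, -0.0175, 0.9998, 0.0000]
V = J·q̇ = [-0.8462, 0.0713, 0.0726, -0.0005, 0.0310, 0.7010]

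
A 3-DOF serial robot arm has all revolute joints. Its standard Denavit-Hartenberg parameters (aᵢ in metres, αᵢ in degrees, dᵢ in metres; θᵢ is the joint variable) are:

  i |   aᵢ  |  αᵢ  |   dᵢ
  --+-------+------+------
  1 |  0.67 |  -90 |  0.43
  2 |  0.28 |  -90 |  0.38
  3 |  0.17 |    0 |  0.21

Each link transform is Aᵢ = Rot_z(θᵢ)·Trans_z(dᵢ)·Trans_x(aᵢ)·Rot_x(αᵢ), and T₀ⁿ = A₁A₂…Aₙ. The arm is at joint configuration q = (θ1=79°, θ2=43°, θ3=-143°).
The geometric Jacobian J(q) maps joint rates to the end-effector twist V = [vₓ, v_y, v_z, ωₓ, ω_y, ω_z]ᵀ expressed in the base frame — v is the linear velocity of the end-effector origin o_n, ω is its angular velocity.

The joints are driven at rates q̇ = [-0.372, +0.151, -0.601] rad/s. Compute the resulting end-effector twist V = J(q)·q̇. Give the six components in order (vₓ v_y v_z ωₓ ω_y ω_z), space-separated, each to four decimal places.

0.3294 0.0342 0.0476 -0.0700 0.4312 0.0675

o_n = [-0.3528, 0.7127, 0.1780]
J₁: ẑ×o_n = [-0.7127, -0.3528, 0.0000], ω = ẑ
J2: z=[-0.9816, 0.1908, 0.0000] o=[0.1278, 0.6577, 0.4300] → [-0.0481, -0.2473, 0.0377, -0.9816, 0.1908, 0.0000]
J3: z=[-0.1301, -0.6695, -0.7314] o=[-0.2061, 0.9312, 0.2390] → [-0.1190, 0.0994, -0.0698, -0.1301, -0.6695, -0.7314]
V = J·q̇ = [0.3294, 0.0342, 0.0476, -0.0700, 0.4312, 0.0675]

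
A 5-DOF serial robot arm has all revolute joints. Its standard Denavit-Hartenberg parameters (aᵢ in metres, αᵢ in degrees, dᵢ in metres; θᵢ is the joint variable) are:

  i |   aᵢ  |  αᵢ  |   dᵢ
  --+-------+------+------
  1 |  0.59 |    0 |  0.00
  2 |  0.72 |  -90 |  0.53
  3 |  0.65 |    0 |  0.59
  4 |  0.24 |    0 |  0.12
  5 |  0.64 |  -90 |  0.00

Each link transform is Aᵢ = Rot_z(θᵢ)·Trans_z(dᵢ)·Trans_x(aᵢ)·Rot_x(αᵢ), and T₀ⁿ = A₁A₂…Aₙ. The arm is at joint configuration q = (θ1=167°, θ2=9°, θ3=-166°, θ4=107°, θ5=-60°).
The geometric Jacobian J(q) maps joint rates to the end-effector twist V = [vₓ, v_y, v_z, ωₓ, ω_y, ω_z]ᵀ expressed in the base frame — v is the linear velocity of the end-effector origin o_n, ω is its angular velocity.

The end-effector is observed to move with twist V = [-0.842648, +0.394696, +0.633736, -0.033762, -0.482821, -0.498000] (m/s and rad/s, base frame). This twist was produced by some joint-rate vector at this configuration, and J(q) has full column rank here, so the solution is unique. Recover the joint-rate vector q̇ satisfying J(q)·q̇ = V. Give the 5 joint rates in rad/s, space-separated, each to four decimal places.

o_n = [-0.5273, -0.5823, 1.4527]
J₁: ẑ×o_n = [0.5823, -0.5273, 0.0000], ω = ẑ
J2: z=[0.0000, 0.0000, 1.0000] o=[-0.5749, 0.1327, 0.0000] → [0.7151, 0.0476, -0.0000, 0.0000, 0.0000, 1.0000]
J3: z=[-0.0698, -0.9976, 0.0000] o=[-1.2931, 0.1829, 0.5300] → [-0.9205, 0.0644, 0.8174, -0.0698, -0.9976, 0.0000]
J4: z=[-0.0698, -0.9976, 0.0000] o=[-0.7051, -0.4496, 0.6872] → [-0.7636, 0.0534, 0.1867, -0.0698, -0.9976, 0.0000]
J5: z=[-0.0698, -0.9976, 0.0000] o=[-0.8368, -0.5607, 0.8930] → [-0.5584, 0.0390, 0.3103, -0.0698, -0.9976, 0.0000]
q̇ = J⁺·V = [-0.6580, 0.1600, 0.9190, -0.1420, -0.2930]

-0.6580 0.1600 0.9190 -0.1420 -0.2930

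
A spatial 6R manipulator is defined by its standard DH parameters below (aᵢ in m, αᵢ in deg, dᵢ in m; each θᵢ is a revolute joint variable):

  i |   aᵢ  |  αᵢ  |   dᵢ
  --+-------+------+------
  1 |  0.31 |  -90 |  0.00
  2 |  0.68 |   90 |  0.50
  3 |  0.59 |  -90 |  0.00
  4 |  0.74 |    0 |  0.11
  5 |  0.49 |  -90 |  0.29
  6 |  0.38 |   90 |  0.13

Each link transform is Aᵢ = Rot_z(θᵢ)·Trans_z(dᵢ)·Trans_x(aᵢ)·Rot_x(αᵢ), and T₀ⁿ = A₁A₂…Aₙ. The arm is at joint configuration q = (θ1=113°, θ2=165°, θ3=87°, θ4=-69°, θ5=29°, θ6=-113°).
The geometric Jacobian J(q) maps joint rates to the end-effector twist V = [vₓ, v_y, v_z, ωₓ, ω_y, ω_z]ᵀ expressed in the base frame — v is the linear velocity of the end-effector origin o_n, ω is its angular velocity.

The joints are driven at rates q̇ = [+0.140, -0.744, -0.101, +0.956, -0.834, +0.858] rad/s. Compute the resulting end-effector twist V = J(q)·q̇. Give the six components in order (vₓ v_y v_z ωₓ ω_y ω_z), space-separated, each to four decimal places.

o_n = [-1.8052, -0.1953, -0.7816]
J₁: ẑ×o_n = [0.1953, -1.8052, 0.0000], ω = ẑ
J2: z=[-0.9205, -0.3907, 0.0000] o=[-0.1211, 0.2854, 0.0000] → [0.3054, -0.7195, -0.2156, -0.9205, -0.3907, 0.0000]
J3: z=[-0.1011, 0.2382, -0.9659] o=[-0.3247, -0.5146, -0.1760] → [0.1642, 1.3687, 0.3204, -0.1011, 0.2382, -0.9659]
J4: z=[-0.4251, 0.8675, 0.2585] o=[-0.8554, -0.7723, -0.1840] → [-0.6676, -0.4995, 0.5786, -0.4251, 0.8675, 0.2585]
J5: z=[-0.4251, 0.8675, 0.2585] o=[-1.2106, -0.6281, -0.8265] → [-0.0730, -0.1346, 0.3318, -0.4251, 0.8675, 0.2585]
J6: z=[-0.5007, -0.4632, 0.7312] o=[-1.7034, -0.4654, -1.0608] → [-0.3269, 0.0653, -0.1824, -0.5007, -0.4632, 0.7312]
V = J·q̇ = [-1.0743, -0.1649, 0.2479, 0.2136, -0.0250, 0.8965]

-1.0743 -0.1649 0.2479 0.2136 -0.0250 0.8965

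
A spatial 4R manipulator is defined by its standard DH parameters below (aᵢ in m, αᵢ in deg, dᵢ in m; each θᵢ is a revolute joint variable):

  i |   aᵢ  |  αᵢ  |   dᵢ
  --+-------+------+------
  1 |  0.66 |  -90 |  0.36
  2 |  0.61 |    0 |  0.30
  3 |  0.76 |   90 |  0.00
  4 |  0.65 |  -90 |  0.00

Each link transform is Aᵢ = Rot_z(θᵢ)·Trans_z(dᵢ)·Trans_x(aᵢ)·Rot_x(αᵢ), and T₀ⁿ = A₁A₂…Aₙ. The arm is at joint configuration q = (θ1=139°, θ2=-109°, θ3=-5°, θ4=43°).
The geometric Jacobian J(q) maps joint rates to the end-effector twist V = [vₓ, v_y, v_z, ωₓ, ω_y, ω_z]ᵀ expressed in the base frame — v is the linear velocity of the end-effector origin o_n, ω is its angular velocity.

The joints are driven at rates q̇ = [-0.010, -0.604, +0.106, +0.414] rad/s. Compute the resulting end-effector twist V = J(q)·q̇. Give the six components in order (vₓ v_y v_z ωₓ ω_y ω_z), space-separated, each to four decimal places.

0.4958 -0.6923 -0.5378 0.6122 0.1277 -0.1784

o_n = [-0.4567, -0.5879, 2.0653]
J₁: ẑ×o_n = [0.5879, -0.4567, 0.0000], ω = ẑ
J2: z=[-0.6561, -0.7547, 0.0000] o=[-0.4981, 0.4330, 0.3600] → [-1.2870, 1.1188, 0.7011, -0.6561, -0.7547, 0.0000]
J3: z=[-0.6561, -0.7547, 0.0000] o=[-0.5450, 0.0763, 0.9368] → [-0.8517, 0.7404, 0.5025, -0.6561, -0.7547, 0.0000]
J4: z=[0.6895, -0.5993, -0.4067] o=[-0.3117, -0.1265, 1.6311] → [-0.4480, -0.2405, -0.4050, 0.6895, -0.5993, -0.4067]
V = J·q̇ = [0.4958, -0.6923, -0.5378, 0.6122, 0.1277, -0.1784]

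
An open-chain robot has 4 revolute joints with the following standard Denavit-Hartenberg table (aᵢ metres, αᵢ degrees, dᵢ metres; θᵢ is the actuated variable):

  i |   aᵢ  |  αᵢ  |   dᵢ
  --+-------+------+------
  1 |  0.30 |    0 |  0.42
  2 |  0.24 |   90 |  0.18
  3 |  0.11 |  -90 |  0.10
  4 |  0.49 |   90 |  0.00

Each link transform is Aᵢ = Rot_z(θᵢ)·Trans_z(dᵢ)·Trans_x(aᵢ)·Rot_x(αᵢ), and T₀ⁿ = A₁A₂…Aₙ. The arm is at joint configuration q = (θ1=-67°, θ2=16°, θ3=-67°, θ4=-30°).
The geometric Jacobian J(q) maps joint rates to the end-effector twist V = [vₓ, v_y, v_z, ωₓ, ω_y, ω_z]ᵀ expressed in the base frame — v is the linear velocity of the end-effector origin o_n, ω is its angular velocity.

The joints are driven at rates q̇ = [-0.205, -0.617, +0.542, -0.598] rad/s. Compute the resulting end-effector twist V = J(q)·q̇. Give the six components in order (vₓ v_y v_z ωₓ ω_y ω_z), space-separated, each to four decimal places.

-0.5872 -0.3582 0.2480 -0.7676 0.0867 -1.0557

o_n = [0.1315, -0.8420, 0.1081]
J₁: ẑ×o_n = [0.8420, 0.1315, -0.0000], ω = ẑ
J2: z=[0.0000, 0.0000, 1.0000] o=[0.1172, -0.2762, 0.4200] → [0.5659, 0.0143, -0.0000, 0.0000, 0.0000, 1.0000]
J3: z=[-0.7771, -0.6293, 0.0000] o=[0.2683, -0.4627, 0.6000] → [0.3095, -0.3823, 0.2088, -0.7771, -0.6293, 0.0000]
J4: z=[0.5793, -0.7154, 0.3907] o=[0.2176, -0.5590, 0.4987] → [0.3900, 0.1927, -0.2255, 0.5793, -0.7154, 0.3907]
V = J·q̇ = [-0.5872, -0.3582, 0.2480, -0.7676, 0.0867, -1.0557]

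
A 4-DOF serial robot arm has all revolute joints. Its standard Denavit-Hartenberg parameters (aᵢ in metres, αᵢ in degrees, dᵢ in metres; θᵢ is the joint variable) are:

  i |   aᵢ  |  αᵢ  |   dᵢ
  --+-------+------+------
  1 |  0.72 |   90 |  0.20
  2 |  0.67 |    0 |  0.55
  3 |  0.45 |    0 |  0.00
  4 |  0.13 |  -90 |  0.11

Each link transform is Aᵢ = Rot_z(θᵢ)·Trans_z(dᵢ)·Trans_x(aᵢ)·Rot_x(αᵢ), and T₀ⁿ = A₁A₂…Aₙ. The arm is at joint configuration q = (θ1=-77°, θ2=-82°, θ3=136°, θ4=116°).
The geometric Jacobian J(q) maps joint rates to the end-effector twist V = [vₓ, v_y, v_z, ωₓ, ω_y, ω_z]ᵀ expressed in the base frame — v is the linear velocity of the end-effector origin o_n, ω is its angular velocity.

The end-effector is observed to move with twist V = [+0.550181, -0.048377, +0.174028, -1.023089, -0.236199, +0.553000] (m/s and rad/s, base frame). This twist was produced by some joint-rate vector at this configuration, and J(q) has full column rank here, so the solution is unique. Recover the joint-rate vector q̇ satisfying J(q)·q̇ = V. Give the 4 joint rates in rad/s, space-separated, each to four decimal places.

o_n = [-0.4294, -1.0739, -0.0768]
J₁: ẑ×o_n = [1.0739, -0.4294, 0.0000], ω = ẑ
J2: z=[-0.9744, -0.2250, 0.0000] o=[0.1620, -0.7015, 0.2000] → [0.0623, -0.2698, 0.2297, -0.9744, -0.2250, 0.0000]
J3: z=[-0.9744, -0.2250, 0.0000] o=[-0.3530, -0.9161, -0.4635] → [-0.0870, 0.3767, 0.1365, -0.9744, -0.2250, 0.0000]
J4: z=[-0.9744, -0.2250, 0.0000] o=[-0.2935, -1.1738, -0.0994] → [-0.0051, 0.0220, -0.1280, -0.9744, -0.2250, 0.0000]
q̇ = J⁺·V = [0.5530, 0.3210, 0.7320, -0.0030]

0.5530 0.3210 0.7320 -0.0030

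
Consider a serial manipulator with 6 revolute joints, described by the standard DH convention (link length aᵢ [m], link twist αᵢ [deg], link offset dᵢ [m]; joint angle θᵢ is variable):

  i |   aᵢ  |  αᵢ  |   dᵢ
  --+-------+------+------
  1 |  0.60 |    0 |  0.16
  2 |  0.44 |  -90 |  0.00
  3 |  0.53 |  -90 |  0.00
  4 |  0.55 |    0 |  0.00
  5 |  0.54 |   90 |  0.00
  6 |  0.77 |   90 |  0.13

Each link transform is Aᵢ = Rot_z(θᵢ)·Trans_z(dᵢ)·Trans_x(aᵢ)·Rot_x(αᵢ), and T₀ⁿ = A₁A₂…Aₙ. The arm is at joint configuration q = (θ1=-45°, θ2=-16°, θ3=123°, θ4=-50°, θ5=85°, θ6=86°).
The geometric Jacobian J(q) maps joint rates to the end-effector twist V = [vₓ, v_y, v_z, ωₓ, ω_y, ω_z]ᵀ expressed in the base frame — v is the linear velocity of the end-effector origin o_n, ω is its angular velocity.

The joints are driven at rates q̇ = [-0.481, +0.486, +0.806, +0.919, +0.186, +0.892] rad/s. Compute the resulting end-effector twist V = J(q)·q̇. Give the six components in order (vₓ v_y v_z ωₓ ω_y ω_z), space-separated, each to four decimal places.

o_n = [0.1077, 0.5332, -0.6331]
J₁: ẑ×o_n = [-0.5332, 0.1077, 0.0000], ω = ẑ
J2: z=[0.0000, 0.0000, 1.0000] o=[0.4243, -0.4243, 0.1600] → [-0.9575, -0.3166, 0.0000, 0.0000, 0.0000, 1.0000]
J3: z=[0.8746, 0.4848, 0.0000] o=[0.6376, -0.8091, 0.1600] → [-0.3845, 0.6936, 1.4309, 0.8746, 0.4848, 0.0000]
J4: z=[-0.4066, 0.7335, 0.5446] o=[0.4976, -0.5566, -0.2845] → [-0.8492, -0.3541, -0.1571, -0.4066, 0.7335, 0.5446]
J5: z=[-0.4066, 0.7335, 0.5446] o=[0.7728, -0.1840, -0.5810] → [-0.4288, -0.3834, 0.1963, -0.4066, 0.7335, 0.5446]
J6: z=[0.5650, 0.6704, -0.4810] o=[0.3851, -0.1234, -0.9520] → [0.5296, -0.0467, 0.5570, 0.5650, 0.6704, -0.4810]
V = J·q̇ = [-0.9065, -0.0850, 1.5423, 0.7596, 1.7993, 0.1777]

-0.9065 -0.0850 1.5423 0.7596 1.7993 0.1777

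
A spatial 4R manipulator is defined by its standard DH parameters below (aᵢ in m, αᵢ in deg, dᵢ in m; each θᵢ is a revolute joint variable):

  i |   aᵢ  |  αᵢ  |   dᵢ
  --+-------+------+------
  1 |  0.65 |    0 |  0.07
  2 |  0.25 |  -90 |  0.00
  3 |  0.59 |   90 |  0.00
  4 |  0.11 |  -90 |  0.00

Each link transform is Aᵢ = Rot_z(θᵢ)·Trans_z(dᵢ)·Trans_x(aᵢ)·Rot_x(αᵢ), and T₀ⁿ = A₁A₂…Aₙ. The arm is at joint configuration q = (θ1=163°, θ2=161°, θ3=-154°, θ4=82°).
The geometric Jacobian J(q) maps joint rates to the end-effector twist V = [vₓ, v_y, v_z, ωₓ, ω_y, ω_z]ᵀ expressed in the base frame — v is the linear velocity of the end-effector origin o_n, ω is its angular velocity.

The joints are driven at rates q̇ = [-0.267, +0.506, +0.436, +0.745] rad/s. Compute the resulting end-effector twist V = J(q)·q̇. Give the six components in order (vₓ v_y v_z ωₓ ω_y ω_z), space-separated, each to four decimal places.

o_n = [-0.7955, 0.4510, 0.3354]
J₁: ẑ×o_n = [-0.4510, -0.7955, 0.0000], ω = ẑ
J2: z=[0.0000, 0.0000, 1.0000] o=[-0.6216, 0.1900, 0.0700] → [-0.2610, -0.1739, 0.0000, 0.0000, 0.0000, 1.0000]
J3: z=[0.5878, 0.8090, 0.0000] o=[-0.4193, 0.0431, 0.0700] → [0.2147, -0.1560, 0.5440, 0.5878, 0.8090, 0.0000]
J4: z=[-0.3546, 0.2577, -0.8988] o=[-0.8484, 0.3548, 0.3286] → [0.0882, -0.0452, -0.0478, -0.3546, 0.2577, -0.8988]
V = J·q̇ = [0.1477, 0.0228, 0.2016, -0.0079, 0.5447, -0.4306]

0.1477 0.0228 0.2016 -0.0079 0.5447 -0.4306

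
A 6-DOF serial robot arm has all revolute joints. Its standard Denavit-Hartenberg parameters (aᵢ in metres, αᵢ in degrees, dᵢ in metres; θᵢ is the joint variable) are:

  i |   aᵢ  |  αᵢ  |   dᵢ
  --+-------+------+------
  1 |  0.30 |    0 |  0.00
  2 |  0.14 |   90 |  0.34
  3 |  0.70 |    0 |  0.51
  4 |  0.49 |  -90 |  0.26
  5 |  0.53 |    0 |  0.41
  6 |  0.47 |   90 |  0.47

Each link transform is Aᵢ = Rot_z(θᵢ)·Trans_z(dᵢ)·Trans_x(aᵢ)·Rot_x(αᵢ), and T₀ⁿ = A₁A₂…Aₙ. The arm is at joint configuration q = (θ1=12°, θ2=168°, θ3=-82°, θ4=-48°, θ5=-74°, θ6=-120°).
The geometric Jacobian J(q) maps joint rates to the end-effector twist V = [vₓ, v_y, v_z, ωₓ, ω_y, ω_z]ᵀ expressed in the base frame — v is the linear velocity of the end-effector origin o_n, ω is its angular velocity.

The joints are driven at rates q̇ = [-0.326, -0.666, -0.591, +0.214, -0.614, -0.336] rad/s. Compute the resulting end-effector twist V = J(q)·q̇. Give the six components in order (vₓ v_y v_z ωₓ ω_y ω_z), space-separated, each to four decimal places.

1.7201 0.3502 -0.1112 0.7277 -0.3770 -0.3814

o_n = [-0.5024, 1.2281, -1.0568]
J₁: ẑ×o_n = [-1.2281, -0.5024, 0.0000], ω = ẑ
J2: z=[0.0000, 0.0000, 1.0000] o=[0.2934, 0.0624, 0.0000] → [-1.1658, -0.7958, 0.0000, 0.0000, 0.0000, 1.0000]
J3: z=[-0.0000, 1.0000, 0.0000] o=[0.1534, 0.0624, 0.3400] → [-1.3968, -0.0000, 0.6558, -0.0000, 1.0000, 0.0000]
J4: z=[-0.0000, 1.0000, 0.0000] o=[0.0560, 0.5724, -0.3532] → [-0.7036, -0.0000, 0.5584, -0.0000, 1.0000, 0.0000]
J5: z=[-0.7660, 0.0000, -0.6428] o=[0.3710, 0.8324, -0.7285] → [0.2544, 0.3100, -0.3032, -0.7660, 0.0000, -0.6428]
J6: z=[-0.7660, 0.0000, -0.6428] o=[0.1508, 1.3418, -1.1040] → [-0.0731, 0.4560, 0.0871, -0.7660, 0.0000, -0.6428]
V = J·q̇ = [1.7201, 0.3502, -0.1112, 0.7277, -0.3770, -0.3814]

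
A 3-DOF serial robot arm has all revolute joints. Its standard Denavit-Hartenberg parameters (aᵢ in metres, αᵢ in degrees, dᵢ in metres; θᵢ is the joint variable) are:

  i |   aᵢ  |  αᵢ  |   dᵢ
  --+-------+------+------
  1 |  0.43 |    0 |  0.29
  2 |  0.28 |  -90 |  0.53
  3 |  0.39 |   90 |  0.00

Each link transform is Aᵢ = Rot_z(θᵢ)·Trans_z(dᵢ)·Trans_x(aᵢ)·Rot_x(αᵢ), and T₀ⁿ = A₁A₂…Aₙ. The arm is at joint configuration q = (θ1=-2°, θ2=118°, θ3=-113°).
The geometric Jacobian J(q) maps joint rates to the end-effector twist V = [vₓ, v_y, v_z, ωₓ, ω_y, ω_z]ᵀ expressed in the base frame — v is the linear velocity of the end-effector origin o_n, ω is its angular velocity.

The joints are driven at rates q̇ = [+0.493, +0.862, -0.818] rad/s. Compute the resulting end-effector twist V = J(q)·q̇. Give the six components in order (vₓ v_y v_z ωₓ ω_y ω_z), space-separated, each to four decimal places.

o_n = [0.3738, 0.0997, 1.1790]
J₁: ẑ×o_n = [-0.0997, 0.3738, 0.0000], ω = ẑ
J2: z=[0.0000, 0.0000, 1.0000] o=[0.4297, -0.0150, 0.2900] → [-0.1147, -0.0559, 0.0000, 0.0000, 0.0000, 1.0000]
J3: z=[-0.8988, -0.4384, 0.0000] o=[0.3070, 0.2367, 0.8200] → [-0.1574, 0.3227, 0.1524, -0.8988, -0.4384, 0.0000]
V = J·q̇ = [-0.0193, -0.1279, -0.1247, 0.7352, 0.3586, 1.3550]

-0.0193 -0.1279 -0.1247 0.7352 0.3586 1.3550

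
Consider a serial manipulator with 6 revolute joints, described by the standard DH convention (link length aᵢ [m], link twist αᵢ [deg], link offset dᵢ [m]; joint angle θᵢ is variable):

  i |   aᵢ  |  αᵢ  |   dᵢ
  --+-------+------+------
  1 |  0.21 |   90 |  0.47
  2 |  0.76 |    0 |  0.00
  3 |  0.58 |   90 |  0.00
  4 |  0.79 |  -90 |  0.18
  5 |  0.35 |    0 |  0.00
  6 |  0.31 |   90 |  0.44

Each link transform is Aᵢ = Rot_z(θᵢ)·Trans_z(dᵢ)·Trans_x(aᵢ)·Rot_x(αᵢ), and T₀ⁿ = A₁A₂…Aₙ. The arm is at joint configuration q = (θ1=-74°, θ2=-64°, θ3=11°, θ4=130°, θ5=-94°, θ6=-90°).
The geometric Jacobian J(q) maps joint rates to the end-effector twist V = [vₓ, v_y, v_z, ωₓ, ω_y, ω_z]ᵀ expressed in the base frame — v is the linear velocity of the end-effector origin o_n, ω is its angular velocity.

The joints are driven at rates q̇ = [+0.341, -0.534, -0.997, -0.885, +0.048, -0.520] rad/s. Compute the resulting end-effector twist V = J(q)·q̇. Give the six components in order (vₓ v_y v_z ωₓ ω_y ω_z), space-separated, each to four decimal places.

-0.6883 0.4344 0.5429 1.4348 -0.5502 0.5848

o_n = [-0.0345, -0.1217, -0.4783]
J₁: ẑ×o_n = [0.1217, -0.0345, 0.0000], ω = ẑ
J2: z=[-0.9613, -0.2756, 0.0000] o=[0.0579, -0.2019, 0.4700] → [0.2614, -0.9115, -0.1025, -0.9613, -0.2756, 0.0000]
J3: z=[-0.9613, -0.2756, 0.0000] o=[0.1497, -0.5221, -0.2131] → [0.0731, -0.2549, -0.4357, -0.9613, -0.2756, 0.0000]
J4: z=[-0.2201, 0.7677, -0.6018] o=[0.2459, -0.8577, -0.6763] → [0.5949, 0.2124, 0.0533, -0.2201, 0.7677, -0.6018]
J5: z=[0.4908, 0.6203, 0.6118] o=[-0.4597, -0.5925, -0.3791] → [-0.3496, 0.3088, -0.0327, 0.4908, 0.6203, 0.6118]
J6: z=[0.4908, 0.6203, 0.6118] o=[-0.5159, -0.3284, -0.6017] → [-0.0498, 0.2339, -0.1972, 0.4908, 0.6203, 0.6118]
V = J·q̇ = [-0.6883, 0.4344, 0.5429, 1.4348, -0.5502, 0.5848]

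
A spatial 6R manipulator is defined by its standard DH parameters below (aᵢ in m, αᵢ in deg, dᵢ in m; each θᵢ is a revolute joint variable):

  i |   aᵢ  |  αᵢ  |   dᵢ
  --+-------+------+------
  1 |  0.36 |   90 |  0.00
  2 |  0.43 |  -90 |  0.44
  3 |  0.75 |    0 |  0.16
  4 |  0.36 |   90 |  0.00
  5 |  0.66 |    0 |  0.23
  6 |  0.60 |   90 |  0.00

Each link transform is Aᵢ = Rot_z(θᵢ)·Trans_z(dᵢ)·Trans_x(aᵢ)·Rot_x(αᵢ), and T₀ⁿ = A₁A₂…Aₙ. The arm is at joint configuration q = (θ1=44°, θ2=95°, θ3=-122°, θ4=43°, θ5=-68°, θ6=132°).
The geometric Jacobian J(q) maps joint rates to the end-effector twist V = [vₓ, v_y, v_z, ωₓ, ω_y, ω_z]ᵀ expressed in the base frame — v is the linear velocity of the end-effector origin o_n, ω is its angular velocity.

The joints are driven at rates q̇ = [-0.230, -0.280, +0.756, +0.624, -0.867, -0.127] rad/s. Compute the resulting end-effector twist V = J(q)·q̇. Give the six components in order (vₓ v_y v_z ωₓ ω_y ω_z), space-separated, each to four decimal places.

0.2131 -0.4220 1.7800 -1.3763 -0.6762 0.6217

o_n = [1.5695, -1.2288, -0.0347]
J₁: ẑ×o_n = [1.2288, 1.5695, -0.0000], ω = ẑ
J2: z=[0.6947, -0.7193, 0.0000] o=[0.2590, 0.2501, 0.0000] → [0.0249, 0.0241, -0.0846, 0.6947, -0.7193, 0.0000]
J3: z=[-0.7166, -0.6920, -0.0872] o=[0.5377, -0.0925, 0.4284] → [0.2214, -0.4217, 1.5284, -0.7166, -0.6920, -0.0872]
J4: z=[-0.7166, -0.6920, -0.0872] o=[0.8897, -0.6367, 0.0185] → [-0.0148, -0.0973, 0.8947, -0.7166, -0.6920, -0.0872]
J5: z=[0.1941, -0.0778, -0.9779] o=[1.1309, -0.8950, 0.0869] → [-0.3170, -0.4053, -0.0307, 0.1941, -0.0778, -0.9779]
J6: z=[0.1941, -0.0778, -0.9779] o=[1.7797, -0.6669, -0.0377] → [-0.5498, 0.2050, -0.1254, 0.1941, -0.0778, -0.9779]
V = J·q̇ = [0.2131, -0.4220, 1.7800, -1.3763, -0.6762, 0.6217]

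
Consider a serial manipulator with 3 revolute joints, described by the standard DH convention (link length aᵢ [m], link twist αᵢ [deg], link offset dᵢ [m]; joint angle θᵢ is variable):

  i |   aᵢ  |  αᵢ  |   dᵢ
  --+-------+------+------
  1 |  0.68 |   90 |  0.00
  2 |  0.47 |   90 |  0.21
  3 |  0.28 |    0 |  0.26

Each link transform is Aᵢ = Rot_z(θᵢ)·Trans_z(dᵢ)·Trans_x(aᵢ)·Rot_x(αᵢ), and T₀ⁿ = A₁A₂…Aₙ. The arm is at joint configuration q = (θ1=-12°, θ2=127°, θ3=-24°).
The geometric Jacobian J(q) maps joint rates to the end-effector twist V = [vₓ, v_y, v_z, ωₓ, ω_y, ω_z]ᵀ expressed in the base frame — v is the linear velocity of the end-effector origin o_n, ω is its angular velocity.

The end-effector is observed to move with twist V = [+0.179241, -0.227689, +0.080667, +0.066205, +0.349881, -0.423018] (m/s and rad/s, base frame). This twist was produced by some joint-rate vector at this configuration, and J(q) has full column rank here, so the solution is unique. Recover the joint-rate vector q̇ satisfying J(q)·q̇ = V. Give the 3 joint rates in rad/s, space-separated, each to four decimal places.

o_n = [0.4210, -0.1878, 0.7361]
J₁: ẑ×o_n = [0.1878, 0.4210, -0.0000], ω = ẑ
J2: z=[-0.2079, -0.9781, 0.0000] o=[0.6651, -0.1414, 0.0000] → [-0.7200, 0.1530, -0.2291, -0.2079, -0.9781, 0.0000]
J3: z=[0.7812, -0.1660, 0.6018] o=[0.3448, -0.2880, 0.3754] → [-0.1202, -0.2360, 0.0910, 0.7812, -0.1660, 0.6018]
q̇ = J⁺·V = [-0.4170, -0.3560, -0.0100]

-0.4170 -0.3560 -0.0100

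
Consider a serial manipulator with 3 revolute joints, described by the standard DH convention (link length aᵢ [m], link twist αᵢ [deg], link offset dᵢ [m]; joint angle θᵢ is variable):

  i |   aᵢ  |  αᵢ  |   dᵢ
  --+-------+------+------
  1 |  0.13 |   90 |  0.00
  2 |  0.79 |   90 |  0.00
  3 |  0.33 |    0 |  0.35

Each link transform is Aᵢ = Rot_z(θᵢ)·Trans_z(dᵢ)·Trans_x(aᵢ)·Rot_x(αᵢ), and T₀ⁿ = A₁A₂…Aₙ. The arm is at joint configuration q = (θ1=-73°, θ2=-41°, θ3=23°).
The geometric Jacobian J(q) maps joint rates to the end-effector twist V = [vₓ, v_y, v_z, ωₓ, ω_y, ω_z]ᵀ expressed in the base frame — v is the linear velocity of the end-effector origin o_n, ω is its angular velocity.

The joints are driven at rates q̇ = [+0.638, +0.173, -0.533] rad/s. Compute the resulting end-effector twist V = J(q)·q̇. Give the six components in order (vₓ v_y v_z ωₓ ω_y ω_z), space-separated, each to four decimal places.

0.6866 -0.1080 0.0580 -0.0632 -0.3850 1.0403

o_n = [0.0889, -0.7318, -0.9817]
J₁: ẑ×o_n = [0.7318, 0.0889, -0.0000], ω = ẑ
J2: z=[-0.9563, -0.2924, 0.0000] o=[0.0380, -0.1243, 0.0000] → [0.2870, -0.9388, 0.5959, -0.9563, -0.2924, 0.0000]
J3: z=[-0.1918, 0.6274, -0.7547] o=[0.2123, -0.6945, -0.5183] → [-0.3189, 0.0042, 0.0846, -0.1918, 0.6274, -0.7547]
V = J·q̇ = [0.6866, -0.1080, 0.0580, -0.0632, -0.3850, 1.0403]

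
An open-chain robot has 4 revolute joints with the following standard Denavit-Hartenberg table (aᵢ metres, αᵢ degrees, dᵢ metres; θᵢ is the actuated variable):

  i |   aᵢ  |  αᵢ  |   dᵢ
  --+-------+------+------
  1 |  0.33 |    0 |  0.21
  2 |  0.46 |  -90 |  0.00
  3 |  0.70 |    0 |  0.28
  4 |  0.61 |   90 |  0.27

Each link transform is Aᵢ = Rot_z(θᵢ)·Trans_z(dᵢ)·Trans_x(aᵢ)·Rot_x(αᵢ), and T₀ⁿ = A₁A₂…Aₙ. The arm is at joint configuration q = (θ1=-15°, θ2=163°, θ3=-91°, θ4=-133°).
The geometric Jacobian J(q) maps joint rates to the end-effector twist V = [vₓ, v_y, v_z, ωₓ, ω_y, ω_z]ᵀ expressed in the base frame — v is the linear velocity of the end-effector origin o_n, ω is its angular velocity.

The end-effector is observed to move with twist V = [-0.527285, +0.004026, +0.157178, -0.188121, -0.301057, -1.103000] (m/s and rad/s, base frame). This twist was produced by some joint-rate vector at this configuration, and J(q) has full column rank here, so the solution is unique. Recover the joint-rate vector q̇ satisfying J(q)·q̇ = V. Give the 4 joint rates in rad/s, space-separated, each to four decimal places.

-0.9060 -0.1970 0.1150 0.2400

o_n = [0.0197, -0.5471, 0.4862]
J₁: ẑ×o_n = [0.5471, 0.0197, -0.0000], ω = ẑ
J2: z=[0.0000, 0.0000, 1.0000] o=[0.3188, -0.0854, 0.2100] → [0.4617, -0.2991, 0.0000, 0.0000, 0.0000, 1.0000]
J3: z=[-0.5299, -0.8480, 0.0000] o=[-0.0713, 0.1584, 0.2100] → [-0.2342, 0.1463, 0.4510, -0.5299, -0.8480, 0.0000]
J4: z=[-0.5299, -0.8480, 0.0000] o=[-0.2094, -0.0856, 0.9099] → [0.3594, -0.2245, 0.4388, -0.5299, -0.8480, 0.0000]
q̇ = J⁺·V = [-0.9060, -0.1970, 0.1150, 0.2400]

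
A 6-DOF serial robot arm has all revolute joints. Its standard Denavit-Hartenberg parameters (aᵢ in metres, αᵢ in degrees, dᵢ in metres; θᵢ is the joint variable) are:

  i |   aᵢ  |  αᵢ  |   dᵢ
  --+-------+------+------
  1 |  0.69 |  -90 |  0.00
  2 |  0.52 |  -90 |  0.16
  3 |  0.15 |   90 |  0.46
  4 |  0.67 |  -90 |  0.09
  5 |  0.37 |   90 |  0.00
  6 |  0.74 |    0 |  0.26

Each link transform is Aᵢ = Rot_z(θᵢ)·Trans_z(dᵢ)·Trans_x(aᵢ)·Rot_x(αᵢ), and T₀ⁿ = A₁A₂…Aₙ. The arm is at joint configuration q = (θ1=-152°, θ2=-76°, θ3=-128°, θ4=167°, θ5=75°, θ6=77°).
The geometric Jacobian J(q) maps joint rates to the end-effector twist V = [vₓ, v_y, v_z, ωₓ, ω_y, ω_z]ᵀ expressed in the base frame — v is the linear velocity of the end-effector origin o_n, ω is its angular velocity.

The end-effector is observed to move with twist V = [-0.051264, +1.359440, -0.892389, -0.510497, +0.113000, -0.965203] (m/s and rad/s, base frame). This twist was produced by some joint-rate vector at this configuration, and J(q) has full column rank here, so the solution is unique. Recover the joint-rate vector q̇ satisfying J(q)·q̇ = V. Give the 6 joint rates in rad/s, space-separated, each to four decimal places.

-0.7370 0.4640 0.8700 0.4740 0.5430 0.4610

o_n = [-1.1221, -0.0969, 1.4058]
J₁: ẑ×o_n = [0.0969, -1.1221, 0.0000], ω = ẑ
J2: z=[0.4695, -0.8829, 0.0000] o=[-0.6092, -0.3239, 0.0000] → [-1.2412, -0.6600, -0.3463, 0.4695, -0.8829, 0.0000]
J3: z=[-0.8567, -0.4555, -0.2419] o=[-0.6452, -0.5243, 0.5046] → [-0.3071, 0.8875, -0.5834, -0.8567, -0.4555, -0.2419]
J4: z=[-0.1207, 0.6331, -0.7646] o=[-0.9641, -0.8277, 0.3037] → [1.2565, 0.2539, 0.0119, -0.1207, 0.6331, -0.7646]
J5: z=[0.7220, 0.5846, 0.3701] o=[-1.4314, -0.4308, 0.5884] → [0.3543, -0.4757, 0.0603, 0.7220, 0.5846, 0.3701]
J6: z=[-0.6894, 0.6539, 0.3118] o=[-1.4535, -0.6085, 0.9122] → [0.1633, 0.4436, -0.5694, -0.6894, 0.6539, 0.3118]
q̇ = J⁺·V = [-0.7370, 0.4640, 0.8700, 0.4740, 0.5430, 0.4610]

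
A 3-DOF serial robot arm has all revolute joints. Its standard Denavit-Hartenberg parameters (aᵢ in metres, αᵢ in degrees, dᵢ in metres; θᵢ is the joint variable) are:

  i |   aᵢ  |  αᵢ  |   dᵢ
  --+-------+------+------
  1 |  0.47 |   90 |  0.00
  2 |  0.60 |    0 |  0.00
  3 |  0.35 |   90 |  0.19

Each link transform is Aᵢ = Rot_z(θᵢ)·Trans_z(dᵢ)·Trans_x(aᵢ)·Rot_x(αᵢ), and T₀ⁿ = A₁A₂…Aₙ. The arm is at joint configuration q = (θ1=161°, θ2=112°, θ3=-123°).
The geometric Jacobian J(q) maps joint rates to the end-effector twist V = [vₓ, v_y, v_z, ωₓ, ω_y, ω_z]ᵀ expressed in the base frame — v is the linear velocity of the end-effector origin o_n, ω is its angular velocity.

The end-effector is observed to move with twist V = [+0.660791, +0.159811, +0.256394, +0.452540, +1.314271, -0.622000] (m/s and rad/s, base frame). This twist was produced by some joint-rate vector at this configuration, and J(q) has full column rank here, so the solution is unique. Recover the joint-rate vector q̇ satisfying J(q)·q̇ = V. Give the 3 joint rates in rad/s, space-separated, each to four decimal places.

o_n = [-0.4949, 0.3713, 0.4895]
J₁: ẑ×o_n = [-0.3713, -0.4949, 0.0000], ω = ẑ
J2: z=[0.3256, 0.9455, 0.0000] o=[-0.4444, 0.1530, 0.0000] → [0.4629, -0.1594, 0.1188, 0.3256, 0.9455, 0.0000]
J3: z=[0.3256, 0.9455, 0.0000] o=[-0.2319, 0.0798, 0.5563] → [-0.0631, 0.0217, 0.3436, 0.3256, 0.9455, 0.0000]
q̇ = J⁺·V = [-0.6220, 0.9840, 0.4060]

-0.6220 0.9840 0.4060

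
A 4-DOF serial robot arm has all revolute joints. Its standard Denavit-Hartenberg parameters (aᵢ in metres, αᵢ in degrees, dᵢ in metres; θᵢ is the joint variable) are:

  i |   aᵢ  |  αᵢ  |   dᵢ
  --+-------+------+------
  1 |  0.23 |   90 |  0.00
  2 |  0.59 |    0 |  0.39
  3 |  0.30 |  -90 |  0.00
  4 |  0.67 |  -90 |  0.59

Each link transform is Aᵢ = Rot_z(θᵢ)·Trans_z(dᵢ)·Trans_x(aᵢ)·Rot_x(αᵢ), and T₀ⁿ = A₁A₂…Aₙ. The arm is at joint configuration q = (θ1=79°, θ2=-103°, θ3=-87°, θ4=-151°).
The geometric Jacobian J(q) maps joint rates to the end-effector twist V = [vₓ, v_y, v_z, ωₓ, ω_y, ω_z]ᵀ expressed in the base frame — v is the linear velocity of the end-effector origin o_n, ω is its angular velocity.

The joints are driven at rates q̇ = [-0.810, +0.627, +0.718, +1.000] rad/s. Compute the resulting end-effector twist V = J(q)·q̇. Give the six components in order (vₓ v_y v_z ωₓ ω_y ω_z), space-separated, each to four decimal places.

o_n = [0.7544, 0.1350, -1.2056]
J₁: ẑ×o_n = [-0.1350, 0.7544, 0.0000], ω = ẑ
J2: z=[0.9816, -0.1908, 0.0000] o=[0.0439, 0.2258, 0.0000] → [0.2300, 1.1834, 0.0465, 0.9816, -0.1908, 0.0000]
J3: z=[0.9816, -0.1908, 0.0000] o=[0.4014, 0.0211, -0.5749] → [0.1203, 0.6191, 0.1792, 0.9816, -0.1908, 0.0000]
J4: z=[-0.0331, -0.1705, -0.9848] o=[0.3450, -0.2689, -0.5228] → [0.5142, -0.4258, 0.0564, -0.0331, -0.1705, -0.9848]
V = J·q̇ = [0.8542, 0.1496, 0.2142, 1.2872, -0.4271, -1.7948]

0.8542 0.1496 0.2142 1.2872 -0.4271 -1.7948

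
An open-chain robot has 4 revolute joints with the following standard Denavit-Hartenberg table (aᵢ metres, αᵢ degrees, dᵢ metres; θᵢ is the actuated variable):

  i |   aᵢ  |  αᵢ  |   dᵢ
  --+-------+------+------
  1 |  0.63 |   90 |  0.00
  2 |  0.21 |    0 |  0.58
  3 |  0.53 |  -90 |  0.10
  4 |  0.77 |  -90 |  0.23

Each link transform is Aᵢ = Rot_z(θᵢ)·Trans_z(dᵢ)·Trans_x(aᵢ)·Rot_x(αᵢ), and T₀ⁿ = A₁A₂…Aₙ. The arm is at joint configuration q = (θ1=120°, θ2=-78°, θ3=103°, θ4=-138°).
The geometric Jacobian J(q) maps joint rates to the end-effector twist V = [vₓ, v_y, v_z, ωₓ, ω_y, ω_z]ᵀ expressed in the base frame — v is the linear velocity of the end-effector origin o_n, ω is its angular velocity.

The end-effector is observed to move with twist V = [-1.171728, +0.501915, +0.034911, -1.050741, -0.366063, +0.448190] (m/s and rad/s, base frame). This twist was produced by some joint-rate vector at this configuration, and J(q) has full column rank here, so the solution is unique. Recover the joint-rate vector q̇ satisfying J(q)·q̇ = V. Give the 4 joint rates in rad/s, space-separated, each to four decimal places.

o_n = [0.7660, 1.0637, -0.0148]
J₁: ẑ×o_n = [-1.0637, 0.7660, 0.0000], ω = ẑ
J2: z=[0.8660, 0.5000, 0.0000] o=[-0.3150, 0.5456, 0.0000] → [-0.0074, 0.0128, -0.0918, 0.8660, 0.5000, 0.0000]
J3: z=[0.8660, 0.5000, 0.0000] o=[0.1655, 0.8734, -0.2054] → [0.0953, -0.1651, -0.1355, 0.8660, 0.5000, 0.0000]
J4: z=[0.2113, -0.3660, 0.9063] o=[0.0119, 1.3394, 0.0186] → [0.2621, 0.6905, 0.2177, 0.2113, -0.3660, 0.9063]
q̇ = J⁺·V = [0.8950, -0.1330, -0.9600, -0.4930]

0.8950 -0.1330 -0.9600 -0.4930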